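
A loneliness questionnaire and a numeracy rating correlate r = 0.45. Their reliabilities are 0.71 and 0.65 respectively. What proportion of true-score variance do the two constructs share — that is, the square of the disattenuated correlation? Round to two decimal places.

Disattenuated r = 0.45 / √(0.71 × 0.65) = 0.45 / 0.6793 = 0.6624.
Shared true-score variance = 0.6624² = 0.4388 ≈ 0.44.

0.44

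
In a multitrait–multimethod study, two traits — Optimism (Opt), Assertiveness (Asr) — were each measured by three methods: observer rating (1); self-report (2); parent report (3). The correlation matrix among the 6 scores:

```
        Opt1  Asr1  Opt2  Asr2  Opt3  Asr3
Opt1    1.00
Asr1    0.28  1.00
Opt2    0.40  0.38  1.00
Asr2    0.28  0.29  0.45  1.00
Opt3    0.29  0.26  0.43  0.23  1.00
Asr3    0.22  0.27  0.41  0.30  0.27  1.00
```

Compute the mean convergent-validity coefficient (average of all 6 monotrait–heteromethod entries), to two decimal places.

Convergent values: 0.40, 0.29, 0.43, 0.29, 0.27, 0.30; mean = 1.98/6 = 0.33.

0.33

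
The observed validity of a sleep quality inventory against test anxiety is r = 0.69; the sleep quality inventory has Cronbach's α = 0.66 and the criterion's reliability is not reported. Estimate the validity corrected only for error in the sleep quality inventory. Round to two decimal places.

0.85

Single correction: r_c = r_obs / √r_xx = 0.69 / √0.66 = 0.69 / 0.8124 ≈ 0.85.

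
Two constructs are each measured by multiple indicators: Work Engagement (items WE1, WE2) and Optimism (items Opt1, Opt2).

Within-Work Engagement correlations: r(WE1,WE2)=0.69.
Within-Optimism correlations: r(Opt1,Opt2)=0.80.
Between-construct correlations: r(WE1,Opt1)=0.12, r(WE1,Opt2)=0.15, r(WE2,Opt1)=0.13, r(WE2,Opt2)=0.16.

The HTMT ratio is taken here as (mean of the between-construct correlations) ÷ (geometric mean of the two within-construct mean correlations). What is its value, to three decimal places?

0.188

Mean between = 0.56/4 = 0.1400.
Mean within-WE = 0.69/1 = 0.6900; mean within-Opt = 0.80/1 = 0.8000.
Geometric mean = √(0.6900 × 0.8000) = 0.7430.
HTMT = 0.1400 / 0.7430 = 0.188.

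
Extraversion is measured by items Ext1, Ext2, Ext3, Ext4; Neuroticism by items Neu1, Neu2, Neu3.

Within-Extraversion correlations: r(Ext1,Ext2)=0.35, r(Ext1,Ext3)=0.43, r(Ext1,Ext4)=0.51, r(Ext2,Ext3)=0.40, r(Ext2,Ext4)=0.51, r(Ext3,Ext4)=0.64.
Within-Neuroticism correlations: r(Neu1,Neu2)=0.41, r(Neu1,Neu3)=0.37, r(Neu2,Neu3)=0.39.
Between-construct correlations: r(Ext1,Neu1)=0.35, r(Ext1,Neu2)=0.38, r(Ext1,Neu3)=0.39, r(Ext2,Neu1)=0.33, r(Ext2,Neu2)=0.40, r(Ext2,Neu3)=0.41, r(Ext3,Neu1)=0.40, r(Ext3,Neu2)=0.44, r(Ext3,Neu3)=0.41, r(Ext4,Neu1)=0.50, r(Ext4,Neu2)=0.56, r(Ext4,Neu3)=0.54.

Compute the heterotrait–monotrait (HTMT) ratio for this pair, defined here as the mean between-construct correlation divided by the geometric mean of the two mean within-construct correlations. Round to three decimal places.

0.991

Mean between = 5.11/12 = 0.4258.
Mean within-Ext = 2.84/6 = 0.4733; mean within-Neu = 1.17/3 = 0.3900.
Geometric mean = √(0.4733 × 0.3900) = 0.4296.
HTMT = 0.4258 / 0.4296 = 0.991.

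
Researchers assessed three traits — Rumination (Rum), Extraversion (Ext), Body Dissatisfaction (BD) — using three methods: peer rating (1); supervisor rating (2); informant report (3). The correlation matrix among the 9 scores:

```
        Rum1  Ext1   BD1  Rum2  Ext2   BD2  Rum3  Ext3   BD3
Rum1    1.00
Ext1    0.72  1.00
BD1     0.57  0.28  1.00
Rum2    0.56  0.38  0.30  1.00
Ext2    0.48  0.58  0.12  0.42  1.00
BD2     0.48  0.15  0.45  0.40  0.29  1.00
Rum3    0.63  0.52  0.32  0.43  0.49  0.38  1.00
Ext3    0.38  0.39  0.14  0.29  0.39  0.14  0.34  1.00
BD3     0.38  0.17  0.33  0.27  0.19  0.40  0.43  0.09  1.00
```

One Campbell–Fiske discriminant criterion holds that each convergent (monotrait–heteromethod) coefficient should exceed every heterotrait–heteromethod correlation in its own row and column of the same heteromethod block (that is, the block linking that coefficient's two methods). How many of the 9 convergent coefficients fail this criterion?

5

Each convergent coefficient versus the relevant comparison correlations:
Rum (methods 1·2): 0.56 vs {0.48, 0.38, 0.48, 0.30} → pass.
Rum (methods 1·3): 0.63 vs {0.38, 0.52, 0.38, 0.32} → pass.
Rum (methods 2·3): 0.43 vs {0.29, 0.49, 0.27, 0.38} → fail.
Ext (methods 1·2): 0.58 vs {0.38, 0.48, 0.15, 0.12} → pass.
Ext (methods 1·3): 0.39 vs {0.52, 0.38, 0.17, 0.14} → fail.
Ext (methods 2·3): 0.39 vs {0.49, 0.29, 0.19, 0.14} → fail.
BD (methods 1·2): 0.45 vs {0.30, 0.48, 0.12, 0.15} → fail.
BD (methods 1·3): 0.33 vs {0.32, 0.38, 0.14, 0.17} → fail.
BD (methods 2·3): 0.40 vs {0.38, 0.27, 0.14, 0.19} → pass.
5 of 9 fail.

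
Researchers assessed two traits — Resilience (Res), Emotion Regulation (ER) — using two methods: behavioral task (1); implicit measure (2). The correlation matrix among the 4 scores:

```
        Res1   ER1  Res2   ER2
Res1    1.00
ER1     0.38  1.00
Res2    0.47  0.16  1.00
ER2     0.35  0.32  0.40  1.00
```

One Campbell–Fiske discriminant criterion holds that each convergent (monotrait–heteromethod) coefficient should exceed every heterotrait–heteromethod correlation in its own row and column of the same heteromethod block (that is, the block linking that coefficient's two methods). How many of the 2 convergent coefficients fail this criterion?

Checking each validity diagonal entry against its comparison values:
Res (methods 1·2): 0.47 vs {0.35, 0.16} → pass.
ER (methods 1·2): 0.32 vs {0.16, 0.35} → fail.
1 of 2 fail.

1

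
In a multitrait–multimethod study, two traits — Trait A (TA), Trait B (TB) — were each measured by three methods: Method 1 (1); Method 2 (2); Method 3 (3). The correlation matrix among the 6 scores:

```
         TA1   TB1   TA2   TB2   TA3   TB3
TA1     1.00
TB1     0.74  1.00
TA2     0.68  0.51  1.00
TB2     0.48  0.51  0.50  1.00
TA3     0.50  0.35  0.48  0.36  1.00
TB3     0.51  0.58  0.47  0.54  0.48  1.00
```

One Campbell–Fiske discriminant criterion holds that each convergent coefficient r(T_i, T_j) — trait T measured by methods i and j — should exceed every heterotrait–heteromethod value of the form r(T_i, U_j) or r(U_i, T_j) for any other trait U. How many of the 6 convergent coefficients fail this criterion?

2

Convergent coefficients and their comparison sets:
TA (methods 1·2): 0.68 vs {0.48, 0.51} → pass.
TA (methods 1·3): 0.50 vs {0.51, 0.35} → fail.
TA (methods 2·3): 0.48 vs {0.47, 0.36} → pass.
TB (methods 1·2): 0.51 vs {0.51, 0.48} → fail.
TB (methods 1·3): 0.58 vs {0.35, 0.51} → pass.
TB (methods 2·3): 0.54 vs {0.36, 0.47} → pass.
2 of 6 fail.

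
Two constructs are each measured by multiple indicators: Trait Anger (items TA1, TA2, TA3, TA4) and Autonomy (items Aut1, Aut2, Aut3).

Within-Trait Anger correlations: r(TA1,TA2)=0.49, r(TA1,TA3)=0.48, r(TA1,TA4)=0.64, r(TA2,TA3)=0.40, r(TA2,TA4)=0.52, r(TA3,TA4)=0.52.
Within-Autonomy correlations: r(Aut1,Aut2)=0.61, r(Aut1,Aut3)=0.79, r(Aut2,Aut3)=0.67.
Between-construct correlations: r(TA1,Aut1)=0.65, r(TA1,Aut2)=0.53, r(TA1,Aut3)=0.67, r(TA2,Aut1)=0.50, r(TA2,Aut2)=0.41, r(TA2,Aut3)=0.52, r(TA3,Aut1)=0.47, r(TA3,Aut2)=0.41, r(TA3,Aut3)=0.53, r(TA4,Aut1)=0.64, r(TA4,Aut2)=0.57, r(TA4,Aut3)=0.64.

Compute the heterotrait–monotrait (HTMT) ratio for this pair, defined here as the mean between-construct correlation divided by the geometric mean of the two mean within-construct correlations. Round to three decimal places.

Between-construct mean = 6.54/12 = 0.5450.
Mean within-TA = 3.05/6 = 0.5083; mean within-Aut = 2.07/3 = 0.6900.
Geometric mean = √(0.5083 × 0.6900) = 0.5922.
HTMT = 0.5450 / 0.5922 = 0.920.

0.920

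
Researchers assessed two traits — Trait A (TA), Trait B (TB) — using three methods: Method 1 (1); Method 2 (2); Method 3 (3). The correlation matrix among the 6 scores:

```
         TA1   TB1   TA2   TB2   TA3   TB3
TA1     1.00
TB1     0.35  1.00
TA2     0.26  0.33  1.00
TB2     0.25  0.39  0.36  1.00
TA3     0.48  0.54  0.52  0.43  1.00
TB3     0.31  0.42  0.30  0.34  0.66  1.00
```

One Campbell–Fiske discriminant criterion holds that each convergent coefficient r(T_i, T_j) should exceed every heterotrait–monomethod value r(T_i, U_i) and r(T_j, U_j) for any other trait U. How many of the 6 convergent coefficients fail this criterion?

5

Checking each validity diagonal entry against its comparison values:
TA (methods 1·2): 0.26 vs {0.35, 0.36} → fail.
TA (methods 1·3): 0.48 vs {0.35, 0.66} → fail.
TA (methods 2·3): 0.52 vs {0.36, 0.66} → fail.
TB (methods 1·2): 0.39 vs {0.35, 0.36} → pass.
TB (methods 1·3): 0.42 vs {0.35, 0.66} → fail.
TB (methods 2·3): 0.34 vs {0.36, 0.66} → fail.
5 of 6 fail.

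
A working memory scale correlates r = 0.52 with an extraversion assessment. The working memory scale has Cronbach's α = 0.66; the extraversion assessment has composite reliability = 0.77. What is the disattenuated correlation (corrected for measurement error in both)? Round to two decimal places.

r_true = r_obs / √(r_xx · r_yy) = 0.52 / √(0.66 × 0.77) = 0.52 / √0.5082 = 0.52 / 0.7129 ≈ 0.73.

0.73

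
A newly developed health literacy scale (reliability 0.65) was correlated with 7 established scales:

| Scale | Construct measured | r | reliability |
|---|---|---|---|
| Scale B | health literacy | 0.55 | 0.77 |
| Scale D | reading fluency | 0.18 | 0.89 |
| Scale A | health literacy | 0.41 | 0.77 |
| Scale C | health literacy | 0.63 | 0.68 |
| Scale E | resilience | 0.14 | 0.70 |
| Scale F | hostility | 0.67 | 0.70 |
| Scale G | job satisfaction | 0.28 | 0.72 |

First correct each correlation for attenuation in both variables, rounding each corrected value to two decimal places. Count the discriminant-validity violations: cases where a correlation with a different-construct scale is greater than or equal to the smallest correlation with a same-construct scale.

1

Disattenuated r (r / √(r_scale · r_new)):
  Scale B (conv): 0.55 / √(0.77·0.65) = 0.78
  Scale D (disc): 0.18 / √(0.89·0.65) = 0.24
  Scale A (conv): 0.41 / √(0.77·0.65) = 0.58
  Scale C (conv): 0.63 / √(0.68·0.65) = 0.95
  Scale E (disc): 0.14 / √(0.70·0.65) = 0.21
  Scale F (disc): 0.67 / √(0.70·0.65) = 0.99
  Scale G (disc): 0.28 / √(0.72·0.65) = 0.41
Smallest convergent = 0.58. Discriminant values: 0.24, 0.21, 0.99, 0.41; count ≥ 0.58 → 1.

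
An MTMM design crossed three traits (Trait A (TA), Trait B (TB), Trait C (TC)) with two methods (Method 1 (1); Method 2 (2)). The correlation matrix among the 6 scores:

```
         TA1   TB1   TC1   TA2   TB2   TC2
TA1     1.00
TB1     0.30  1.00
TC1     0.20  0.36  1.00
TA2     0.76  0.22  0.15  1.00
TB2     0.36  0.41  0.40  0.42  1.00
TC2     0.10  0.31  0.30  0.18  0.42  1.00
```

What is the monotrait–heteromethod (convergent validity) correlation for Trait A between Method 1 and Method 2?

Same trait (TA), different methods: r(TA1, TA2) = 0.76.

0.76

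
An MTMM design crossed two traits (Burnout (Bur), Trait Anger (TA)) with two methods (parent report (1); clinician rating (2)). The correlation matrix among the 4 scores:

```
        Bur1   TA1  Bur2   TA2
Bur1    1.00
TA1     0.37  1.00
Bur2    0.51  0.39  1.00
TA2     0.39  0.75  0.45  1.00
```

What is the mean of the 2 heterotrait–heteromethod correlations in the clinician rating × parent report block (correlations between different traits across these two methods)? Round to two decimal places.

0.39

HTHM values (method 2 × method 1): 0.39, 0.39; mean = 0.78/2 = 0.39.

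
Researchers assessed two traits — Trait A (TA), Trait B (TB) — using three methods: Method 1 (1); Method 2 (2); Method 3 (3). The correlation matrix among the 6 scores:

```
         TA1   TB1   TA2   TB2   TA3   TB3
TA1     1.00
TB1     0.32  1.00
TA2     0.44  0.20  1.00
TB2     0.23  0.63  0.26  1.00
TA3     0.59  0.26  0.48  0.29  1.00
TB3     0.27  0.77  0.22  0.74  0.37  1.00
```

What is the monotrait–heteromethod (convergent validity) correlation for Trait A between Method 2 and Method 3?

Same trait (TA), different methods: r(TA2, TA3) = 0.48.

0.48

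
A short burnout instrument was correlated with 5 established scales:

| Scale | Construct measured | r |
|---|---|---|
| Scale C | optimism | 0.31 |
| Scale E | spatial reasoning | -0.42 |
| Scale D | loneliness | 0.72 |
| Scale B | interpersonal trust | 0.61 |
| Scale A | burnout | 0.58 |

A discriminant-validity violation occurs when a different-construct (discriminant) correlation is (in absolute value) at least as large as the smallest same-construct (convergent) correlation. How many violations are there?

Convergent (same construct = burnout): Scale A.
Smallest convergent = 0.58. Discriminant |r|: 0.31, 0.42, 0.72, 0.61; count ≥ 0.58 → 2.

2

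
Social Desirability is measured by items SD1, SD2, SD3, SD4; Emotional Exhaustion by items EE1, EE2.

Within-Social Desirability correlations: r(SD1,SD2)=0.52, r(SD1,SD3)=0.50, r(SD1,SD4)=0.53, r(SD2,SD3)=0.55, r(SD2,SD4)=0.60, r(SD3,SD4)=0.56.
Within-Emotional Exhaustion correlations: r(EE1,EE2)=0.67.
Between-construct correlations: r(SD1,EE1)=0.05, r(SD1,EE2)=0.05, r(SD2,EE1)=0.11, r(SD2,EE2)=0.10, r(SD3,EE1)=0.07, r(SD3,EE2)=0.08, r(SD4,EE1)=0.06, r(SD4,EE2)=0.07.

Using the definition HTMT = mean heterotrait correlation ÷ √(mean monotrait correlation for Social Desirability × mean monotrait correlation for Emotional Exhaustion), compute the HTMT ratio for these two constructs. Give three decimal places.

0.122

Between-construct mean = 0.59/8 = 0.0738.
Mean within-SD = 3.26/6 = 0.5433; mean within-EE = 0.67/1 = 0.6700.
Geometric mean = √(0.5433 × 0.6700) = 0.6033.
HTMT = 0.0738 / 0.6033 = 0.122.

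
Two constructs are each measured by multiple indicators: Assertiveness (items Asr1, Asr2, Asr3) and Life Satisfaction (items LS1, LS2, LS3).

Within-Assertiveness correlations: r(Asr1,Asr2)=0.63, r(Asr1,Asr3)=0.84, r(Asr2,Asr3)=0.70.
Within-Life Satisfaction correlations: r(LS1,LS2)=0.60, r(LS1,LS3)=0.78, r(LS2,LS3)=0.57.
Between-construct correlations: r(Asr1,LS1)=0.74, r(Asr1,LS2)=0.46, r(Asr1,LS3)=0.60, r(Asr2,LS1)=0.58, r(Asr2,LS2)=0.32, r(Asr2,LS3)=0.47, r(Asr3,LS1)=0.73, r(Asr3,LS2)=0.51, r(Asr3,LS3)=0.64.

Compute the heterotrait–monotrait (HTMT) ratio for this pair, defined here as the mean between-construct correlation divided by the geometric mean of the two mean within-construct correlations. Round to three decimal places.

Mean heterotrait r = 5.05/9 = 0.5611.
Mean within-Asr = 2.17/3 = 0.7233; mean within-LS = 1.95/3 = 0.6500.
Geometric mean = √(0.7233 × 0.6500) = 0.6857.
HTMT = 0.5611 / 0.6857 = 0.818.

0.818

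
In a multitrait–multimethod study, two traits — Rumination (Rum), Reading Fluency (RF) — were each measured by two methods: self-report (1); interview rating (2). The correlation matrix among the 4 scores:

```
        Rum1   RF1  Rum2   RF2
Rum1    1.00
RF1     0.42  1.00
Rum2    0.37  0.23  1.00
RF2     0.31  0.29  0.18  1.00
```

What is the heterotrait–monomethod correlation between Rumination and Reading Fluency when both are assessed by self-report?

0.42

Different traits, same method: r(Rum1, RF1) = 0.42.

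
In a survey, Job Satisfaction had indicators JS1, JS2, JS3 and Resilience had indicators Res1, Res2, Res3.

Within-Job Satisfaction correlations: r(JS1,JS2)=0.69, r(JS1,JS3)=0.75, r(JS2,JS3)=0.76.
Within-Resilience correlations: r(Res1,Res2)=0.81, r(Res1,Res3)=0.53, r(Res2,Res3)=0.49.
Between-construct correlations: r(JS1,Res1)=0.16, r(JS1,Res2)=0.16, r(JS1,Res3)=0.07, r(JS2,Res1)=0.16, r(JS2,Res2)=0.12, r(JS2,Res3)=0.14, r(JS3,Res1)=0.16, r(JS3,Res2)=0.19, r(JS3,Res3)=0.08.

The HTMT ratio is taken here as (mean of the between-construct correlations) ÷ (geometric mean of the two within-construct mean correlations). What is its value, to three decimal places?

0.206

Mean between = 1.24/9 = 0.1378.
Mean within-JS = 2.20/3 = 0.7333; mean within-Res = 1.83/3 = 0.6100.
Geometric mean = √(0.7333 × 0.6100) = 0.6688.
HTMT = 0.1378 / 0.6688 = 0.206.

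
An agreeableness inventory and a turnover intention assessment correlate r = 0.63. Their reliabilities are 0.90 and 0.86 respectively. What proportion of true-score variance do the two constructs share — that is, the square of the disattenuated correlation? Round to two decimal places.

0.51

Disattenuated r = 0.63 / √(0.90 × 0.86) = 0.63 / 0.8798 = 0.7161.
Shared true-score variance = 0.7161² = 0.5128 ≈ 0.51.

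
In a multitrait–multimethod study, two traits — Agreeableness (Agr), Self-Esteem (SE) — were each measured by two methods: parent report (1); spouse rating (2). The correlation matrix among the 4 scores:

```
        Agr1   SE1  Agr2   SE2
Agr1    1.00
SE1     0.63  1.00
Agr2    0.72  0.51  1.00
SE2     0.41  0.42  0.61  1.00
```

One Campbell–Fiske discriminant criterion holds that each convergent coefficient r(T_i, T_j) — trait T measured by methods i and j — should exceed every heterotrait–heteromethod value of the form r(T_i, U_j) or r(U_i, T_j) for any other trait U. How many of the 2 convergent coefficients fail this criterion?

Convergent coefficients and their comparison sets:
Agr (methods 1·2): 0.72 vs {0.41, 0.51} → pass.
SE (methods 1·2): 0.42 vs {0.51, 0.41} → fail.
1 of 2 fail.

1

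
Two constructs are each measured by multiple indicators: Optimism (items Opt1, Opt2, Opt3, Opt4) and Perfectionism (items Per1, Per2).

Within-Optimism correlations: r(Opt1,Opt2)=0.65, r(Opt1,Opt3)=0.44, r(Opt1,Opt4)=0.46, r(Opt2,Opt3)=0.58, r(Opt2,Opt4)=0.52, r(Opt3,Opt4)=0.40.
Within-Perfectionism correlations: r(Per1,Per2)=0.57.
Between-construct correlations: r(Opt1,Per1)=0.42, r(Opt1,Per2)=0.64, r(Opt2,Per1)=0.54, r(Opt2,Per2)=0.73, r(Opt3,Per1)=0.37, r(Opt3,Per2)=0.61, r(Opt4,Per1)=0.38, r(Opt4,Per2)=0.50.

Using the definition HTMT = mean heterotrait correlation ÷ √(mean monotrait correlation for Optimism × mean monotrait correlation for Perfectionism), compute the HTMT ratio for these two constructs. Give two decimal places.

0.97

Mean heterotrait r = 4.19/8 = 0.5238.
Mean within-Opt = 3.05/6 = 0.5083; mean within-Per = 0.57/1 = 0.5700.
Geometric mean = √(0.5083 × 0.5700) = 0.5383.
HTMT = 0.5238 / 0.5383 = 0.97.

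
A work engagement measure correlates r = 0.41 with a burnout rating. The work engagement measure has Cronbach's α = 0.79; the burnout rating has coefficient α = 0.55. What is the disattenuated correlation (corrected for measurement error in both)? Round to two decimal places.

r_true = r_obs / √(r_xx · r_yy) = 0.41 / √(0.79 × 0.55) = 0.41 / √0.4345 = 0.41 / 0.6592 ≈ 0.62.

0.62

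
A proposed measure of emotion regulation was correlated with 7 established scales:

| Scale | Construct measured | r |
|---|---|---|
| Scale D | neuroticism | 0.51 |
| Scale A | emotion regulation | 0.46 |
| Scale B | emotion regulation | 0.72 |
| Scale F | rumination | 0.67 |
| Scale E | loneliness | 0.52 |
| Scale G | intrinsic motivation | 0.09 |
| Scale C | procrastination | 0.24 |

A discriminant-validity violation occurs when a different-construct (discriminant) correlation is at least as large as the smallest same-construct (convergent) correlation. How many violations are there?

3

Convergent (same construct = emotion regulation): Scale A, Scale B.
Smallest convergent = 0.46. Discriminant values: 0.51, 0.67, 0.52, 0.09, 0.24; count ≥ 0.46 → 3.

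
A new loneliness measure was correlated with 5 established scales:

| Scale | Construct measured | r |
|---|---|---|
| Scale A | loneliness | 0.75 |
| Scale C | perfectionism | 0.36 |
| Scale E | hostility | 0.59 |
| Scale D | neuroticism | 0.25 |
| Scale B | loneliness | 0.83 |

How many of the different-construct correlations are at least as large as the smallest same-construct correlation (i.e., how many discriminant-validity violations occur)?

0

Convergent (same construct = loneliness): Scale A, Scale B.
Smallest convergent = 0.75. Discriminant values: 0.36, 0.59, 0.25; count ≥ 0.75 → 0.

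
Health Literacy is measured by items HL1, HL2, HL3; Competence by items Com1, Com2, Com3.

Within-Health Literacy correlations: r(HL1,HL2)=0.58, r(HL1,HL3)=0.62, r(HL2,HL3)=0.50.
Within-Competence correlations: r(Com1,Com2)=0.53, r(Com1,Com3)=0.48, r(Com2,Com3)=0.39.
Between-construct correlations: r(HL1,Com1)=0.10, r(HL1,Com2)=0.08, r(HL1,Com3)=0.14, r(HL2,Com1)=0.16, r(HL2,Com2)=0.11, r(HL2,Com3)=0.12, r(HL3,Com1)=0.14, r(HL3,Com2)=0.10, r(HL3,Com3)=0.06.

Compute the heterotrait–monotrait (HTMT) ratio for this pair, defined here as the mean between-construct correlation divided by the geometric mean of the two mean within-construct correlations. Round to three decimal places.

0.218

Mean heterotrait r = 1.01/9 = 0.1122.
Mean within-HL = 1.70/3 = 0.5667; mean within-Com = 1.40/3 = 0.4667.
Geometric mean = √(0.5667 × 0.4667) = 0.5143.
HTMT = 0.1122 / 0.5143 = 0.218.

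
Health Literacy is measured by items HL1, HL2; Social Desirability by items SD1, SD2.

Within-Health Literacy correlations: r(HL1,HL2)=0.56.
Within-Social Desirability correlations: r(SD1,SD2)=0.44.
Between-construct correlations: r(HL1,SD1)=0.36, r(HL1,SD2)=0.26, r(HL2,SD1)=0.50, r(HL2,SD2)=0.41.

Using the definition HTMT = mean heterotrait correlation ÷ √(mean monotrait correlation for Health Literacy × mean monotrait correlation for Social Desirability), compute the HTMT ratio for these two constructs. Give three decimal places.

0.771

Mean heterotrait r = 1.53/4 = 0.3825.
Mean within-HL = 0.56/1 = 0.5600; mean within-SD = 0.44/1 = 0.4400.
Geometric mean = √(0.5600 × 0.4400) = 0.4964.
HTMT = 0.3825 / 0.4964 = 0.771.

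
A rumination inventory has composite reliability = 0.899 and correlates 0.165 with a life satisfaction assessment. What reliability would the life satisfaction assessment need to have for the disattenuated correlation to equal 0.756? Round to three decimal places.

r_true = r_obs / √(r_xx · r_yy) ⇒ 0.756 = 0.165 / √(0.899 · r_yy).
√(0.899 · r_yy) = 0.165 / 0.756 = 0.2183; 0.899 · r_yy = 0.0477; r_yy = 0.0477 / 0.899 ≈ 0.053.

0.053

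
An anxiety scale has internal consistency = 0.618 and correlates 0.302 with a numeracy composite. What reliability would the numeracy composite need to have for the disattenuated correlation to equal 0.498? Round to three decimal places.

r_true = r_obs / √(r_xx · r_yy) ⇒ 0.498 = 0.302 / √(0.618 · r_yy).
√(0.618 · r_yy) = 0.302 / 0.498 = 0.6064; 0.618 · r_yy = 0.3677; r_yy = 0.3677 / 0.618 ≈ 0.595.

0.595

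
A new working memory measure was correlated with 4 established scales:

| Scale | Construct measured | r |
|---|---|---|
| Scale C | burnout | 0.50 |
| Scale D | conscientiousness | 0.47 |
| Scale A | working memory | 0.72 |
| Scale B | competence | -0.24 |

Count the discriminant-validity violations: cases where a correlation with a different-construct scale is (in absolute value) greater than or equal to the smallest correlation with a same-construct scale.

0

Convergent (same construct = working memory): Scale A.
Smallest convergent = 0.72. Discriminant |r|: 0.50, 0.47, 0.24; count ≥ 0.72 → 0.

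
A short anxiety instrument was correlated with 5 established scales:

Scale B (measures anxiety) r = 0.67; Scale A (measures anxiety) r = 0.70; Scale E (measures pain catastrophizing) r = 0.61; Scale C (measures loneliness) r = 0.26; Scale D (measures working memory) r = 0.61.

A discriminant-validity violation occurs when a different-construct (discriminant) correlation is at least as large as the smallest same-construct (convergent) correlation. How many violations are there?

0

Convergent (same construct = anxiety): Scale B, Scale A.
Smallest convergent = 0.67. Discriminant values: 0.61, 0.26, 0.61; count ≥ 0.67 → 0.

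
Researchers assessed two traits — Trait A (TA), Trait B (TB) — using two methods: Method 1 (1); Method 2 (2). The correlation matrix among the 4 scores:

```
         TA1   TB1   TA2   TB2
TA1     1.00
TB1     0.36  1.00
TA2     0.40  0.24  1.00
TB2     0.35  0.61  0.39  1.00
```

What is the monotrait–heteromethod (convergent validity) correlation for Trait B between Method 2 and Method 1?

Same trait (TB), different methods: r(TB2, TB1) = 0.61.

0.61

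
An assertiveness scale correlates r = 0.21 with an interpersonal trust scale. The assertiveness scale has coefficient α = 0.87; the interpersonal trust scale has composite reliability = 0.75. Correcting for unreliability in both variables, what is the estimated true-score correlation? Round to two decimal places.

0.26

r_true = r_obs / √(r_xx · r_yy) = 0.21 / √(0.87 × 0.75) = 0.21 / √0.6525 = 0.21 / 0.8078 ≈ 0.26.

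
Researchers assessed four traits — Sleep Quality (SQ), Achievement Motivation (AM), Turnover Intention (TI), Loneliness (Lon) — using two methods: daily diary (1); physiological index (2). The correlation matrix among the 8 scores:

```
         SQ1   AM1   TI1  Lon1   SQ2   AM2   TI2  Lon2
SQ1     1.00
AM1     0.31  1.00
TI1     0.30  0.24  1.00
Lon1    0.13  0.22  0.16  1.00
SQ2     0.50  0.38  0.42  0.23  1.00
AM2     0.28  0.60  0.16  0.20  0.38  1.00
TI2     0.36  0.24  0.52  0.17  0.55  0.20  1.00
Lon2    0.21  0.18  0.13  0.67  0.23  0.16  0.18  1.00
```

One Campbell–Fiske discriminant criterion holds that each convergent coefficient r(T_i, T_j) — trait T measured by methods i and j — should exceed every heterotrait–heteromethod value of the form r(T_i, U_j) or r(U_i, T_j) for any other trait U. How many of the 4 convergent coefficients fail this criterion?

0

Convergent coefficients and their comparison sets:
SQ (methods 1·2): 0.50 vs {0.28, 0.38, 0.36, 0.42, 0.21, 0.23} → pass.
AM (methods 1·2): 0.60 vs {0.38, 0.28, 0.24, 0.16, 0.18, 0.20} → pass.
TI (methods 1·2): 0.52 vs {0.42, 0.36, 0.16, 0.24, 0.13, 0.17} → pass.
Lon (methods 1·2): 0.67 vs {0.23, 0.21, 0.20, 0.18, 0.17, 0.13} → pass.
0 of 4 fail.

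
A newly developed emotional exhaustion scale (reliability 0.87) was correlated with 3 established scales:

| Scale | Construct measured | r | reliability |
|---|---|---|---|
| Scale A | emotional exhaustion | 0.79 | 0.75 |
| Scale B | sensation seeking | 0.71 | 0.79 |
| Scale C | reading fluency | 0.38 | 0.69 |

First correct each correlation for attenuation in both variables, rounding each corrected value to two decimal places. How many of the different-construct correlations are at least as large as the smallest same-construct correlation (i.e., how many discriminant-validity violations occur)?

Disattenuated r (r / √(r_scale · r_new)):
  Scale A (conv): 0.79 / √(0.75·0.87) = 0.98
  Scale B (disc): 0.71 / √(0.79·0.87) = 0.86
  Scale C (disc): 0.38 / √(0.69·0.87) = 0.49
Smallest convergent = 0.98. Discriminant values: 0.86, 0.49; count ≥ 0.98 → 0.

0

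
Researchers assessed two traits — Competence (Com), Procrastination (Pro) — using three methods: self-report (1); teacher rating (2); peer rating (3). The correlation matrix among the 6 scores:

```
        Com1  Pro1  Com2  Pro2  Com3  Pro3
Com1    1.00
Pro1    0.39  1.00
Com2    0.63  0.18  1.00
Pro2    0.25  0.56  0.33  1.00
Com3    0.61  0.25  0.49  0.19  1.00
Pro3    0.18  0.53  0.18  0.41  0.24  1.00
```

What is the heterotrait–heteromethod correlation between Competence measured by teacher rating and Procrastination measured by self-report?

0.18

Different traits and methods: r(Com2, Pro1) = 0.18.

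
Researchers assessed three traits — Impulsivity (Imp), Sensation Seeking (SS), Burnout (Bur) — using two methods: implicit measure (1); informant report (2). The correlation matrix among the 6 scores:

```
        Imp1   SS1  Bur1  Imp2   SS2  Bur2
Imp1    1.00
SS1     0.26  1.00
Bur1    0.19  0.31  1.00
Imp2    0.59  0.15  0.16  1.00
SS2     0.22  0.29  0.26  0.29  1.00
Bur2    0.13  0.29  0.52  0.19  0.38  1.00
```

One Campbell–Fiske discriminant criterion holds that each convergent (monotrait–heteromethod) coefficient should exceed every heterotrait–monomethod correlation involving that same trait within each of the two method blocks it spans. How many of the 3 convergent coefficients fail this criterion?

Each convergent coefficient versus the relevant comparison correlations:
Imp (methods 1·2): 0.59 vs {0.26, 0.29, 0.19, 0.19} → pass.
SS (methods 1·2): 0.29 vs {0.26, 0.29, 0.31, 0.38} → fail.
Bur (methods 1·2): 0.52 vs {0.19, 0.19, 0.31, 0.38} → pass.
1 of 3 fail.

1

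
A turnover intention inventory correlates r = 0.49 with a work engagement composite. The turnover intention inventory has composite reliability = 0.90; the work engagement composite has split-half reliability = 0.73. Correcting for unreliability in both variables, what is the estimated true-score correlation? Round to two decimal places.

r_true = r_obs / √(r_xx · r_yy) = 0.49 / √(0.90 × 0.73) = 0.49 / √0.6570 = 0.49 / 0.8106 ≈ 0.60.

0.60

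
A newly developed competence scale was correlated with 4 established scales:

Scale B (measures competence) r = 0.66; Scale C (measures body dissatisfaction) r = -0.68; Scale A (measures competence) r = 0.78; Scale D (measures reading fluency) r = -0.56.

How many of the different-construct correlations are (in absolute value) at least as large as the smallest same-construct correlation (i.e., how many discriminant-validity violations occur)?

1

Convergent (same construct = competence): Scale B, Scale A.
Smallest convergent = 0.66. Discriminant |r|: 0.68, 0.56; count ≥ 0.66 → 1.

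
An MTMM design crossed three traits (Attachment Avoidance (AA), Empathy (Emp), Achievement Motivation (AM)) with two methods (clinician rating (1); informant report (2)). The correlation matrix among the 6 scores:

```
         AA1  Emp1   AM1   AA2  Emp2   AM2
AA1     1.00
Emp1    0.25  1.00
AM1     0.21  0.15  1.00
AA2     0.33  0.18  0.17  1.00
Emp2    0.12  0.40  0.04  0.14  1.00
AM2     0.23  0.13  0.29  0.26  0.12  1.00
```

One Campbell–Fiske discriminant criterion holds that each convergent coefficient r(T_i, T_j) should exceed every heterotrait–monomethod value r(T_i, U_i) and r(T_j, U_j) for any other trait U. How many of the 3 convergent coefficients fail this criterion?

Checking each validity diagonal entry against its comparison values:
AA (methods 1·2): 0.33 vs {0.25, 0.14, 0.21, 0.26} → pass.
Emp (methods 1·2): 0.40 vs {0.25, 0.14, 0.15, 0.12} → pass.
AM (methods 1·2): 0.29 vs {0.21, 0.26, 0.15, 0.12} → pass.
0 of 3 fail.

0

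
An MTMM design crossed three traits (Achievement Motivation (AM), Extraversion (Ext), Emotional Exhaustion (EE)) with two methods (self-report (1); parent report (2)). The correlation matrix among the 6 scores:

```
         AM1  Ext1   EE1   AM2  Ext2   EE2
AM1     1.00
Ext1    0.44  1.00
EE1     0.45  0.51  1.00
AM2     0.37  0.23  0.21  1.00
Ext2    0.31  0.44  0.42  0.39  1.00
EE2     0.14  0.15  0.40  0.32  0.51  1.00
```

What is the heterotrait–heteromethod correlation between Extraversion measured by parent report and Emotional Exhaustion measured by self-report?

0.42

Different traits and methods: r(Ext2, EE1) = 0.42.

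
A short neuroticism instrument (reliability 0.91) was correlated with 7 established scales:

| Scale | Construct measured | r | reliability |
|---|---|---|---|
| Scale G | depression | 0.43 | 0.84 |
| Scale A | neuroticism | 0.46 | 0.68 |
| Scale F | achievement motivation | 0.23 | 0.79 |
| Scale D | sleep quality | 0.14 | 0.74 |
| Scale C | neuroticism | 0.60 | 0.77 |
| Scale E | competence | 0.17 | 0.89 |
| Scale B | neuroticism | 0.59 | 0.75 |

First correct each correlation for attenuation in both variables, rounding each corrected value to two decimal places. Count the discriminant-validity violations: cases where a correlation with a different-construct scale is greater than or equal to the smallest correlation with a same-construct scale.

0

Disattenuated r (r / √(r_scale · r_new)):
  Scale G (disc): 0.43 / √(0.84·0.91) = 0.49
  Scale A (conv): 0.46 / √(0.68·0.91) = 0.58
  Scale F (disc): 0.23 / √(0.79·0.91) = 0.27
  Scale D (disc): 0.14 / √(0.74·0.91) = 0.17
  Scale C (conv): 0.60 / √(0.77·0.91) = 0.72
  Scale E (disc): 0.17 / √(0.89·0.91) = 0.19
  Scale B (conv): 0.59 / √(0.75·0.91) = 0.71
Smallest convergent = 0.58. Discriminant values: 0.49, 0.27, 0.17, 0.19; count ≥ 0.58 → 0.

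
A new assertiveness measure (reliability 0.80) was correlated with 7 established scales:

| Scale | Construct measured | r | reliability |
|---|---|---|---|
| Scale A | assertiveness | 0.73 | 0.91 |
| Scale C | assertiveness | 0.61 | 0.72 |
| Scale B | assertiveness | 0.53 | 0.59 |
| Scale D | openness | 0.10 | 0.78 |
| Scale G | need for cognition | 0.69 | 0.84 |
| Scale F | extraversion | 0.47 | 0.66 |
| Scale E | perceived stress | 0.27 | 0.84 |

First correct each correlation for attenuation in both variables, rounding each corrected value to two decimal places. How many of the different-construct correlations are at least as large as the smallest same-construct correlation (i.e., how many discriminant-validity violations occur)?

1

Disattenuated r (r / √(r_scale · r_new)):
  Scale A (conv): 0.73 / √(0.91·0.80) = 0.86
  Scale C (conv): 0.61 / √(0.72·0.80) = 0.80
  Scale B (conv): 0.53 / √(0.59·0.80) = 0.77
  Scale D (disc): 0.10 / √(0.78·0.80) = 0.13
  Scale G (disc): 0.69 / √(0.84·0.80) = 0.84
  Scale F (disc): 0.47 / √(0.66·0.80) = 0.65
  Scale E (disc): 0.27 / √(0.84·0.80) = 0.33
Smallest convergent = 0.77. Discriminant values: 0.13, 0.84, 0.65, 0.33; count ≥ 0.77 → 1.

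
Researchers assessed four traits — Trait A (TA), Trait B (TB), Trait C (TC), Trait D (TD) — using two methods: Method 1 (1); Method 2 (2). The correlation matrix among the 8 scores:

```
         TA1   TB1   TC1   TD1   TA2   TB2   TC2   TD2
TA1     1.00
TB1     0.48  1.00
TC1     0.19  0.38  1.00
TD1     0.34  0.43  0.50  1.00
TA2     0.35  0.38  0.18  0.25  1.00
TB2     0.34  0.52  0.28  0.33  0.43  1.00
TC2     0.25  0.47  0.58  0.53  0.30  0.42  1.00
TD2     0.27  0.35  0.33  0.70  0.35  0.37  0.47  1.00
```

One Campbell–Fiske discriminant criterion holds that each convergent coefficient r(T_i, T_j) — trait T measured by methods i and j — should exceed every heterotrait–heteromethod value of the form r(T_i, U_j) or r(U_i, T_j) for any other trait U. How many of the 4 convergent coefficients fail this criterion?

Convergent coefficients and their comparison sets:
TA (methods 1·2): 0.35 vs {0.34, 0.38, 0.25, 0.18, 0.27, 0.25} → fail.
TB (methods 1·2): 0.52 vs {0.38, 0.34, 0.47, 0.28, 0.35, 0.33} → pass.
TC (methods 1·2): 0.58 vs {0.18, 0.25, 0.28, 0.47, 0.33, 0.53} → pass.
TD (methods 1·2): 0.70 vs {0.25, 0.27, 0.33, 0.35, 0.53, 0.33} → pass.
1 of 4 fail.

1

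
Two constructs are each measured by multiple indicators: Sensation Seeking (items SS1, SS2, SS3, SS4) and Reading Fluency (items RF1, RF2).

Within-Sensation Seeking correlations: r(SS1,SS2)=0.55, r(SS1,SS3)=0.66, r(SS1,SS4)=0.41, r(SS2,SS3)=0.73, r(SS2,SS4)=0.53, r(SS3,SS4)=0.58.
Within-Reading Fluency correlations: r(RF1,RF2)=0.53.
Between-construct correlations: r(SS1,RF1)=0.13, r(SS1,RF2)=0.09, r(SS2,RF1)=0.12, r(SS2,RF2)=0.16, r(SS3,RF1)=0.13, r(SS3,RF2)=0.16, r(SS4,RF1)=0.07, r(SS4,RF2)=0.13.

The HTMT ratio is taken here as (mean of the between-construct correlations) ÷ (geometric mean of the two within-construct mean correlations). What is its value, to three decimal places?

0.224

Mean between = 0.99/8 = 0.1238.
Mean within-SS = 3.46/6 = 0.5767; mean within-RF = 0.53/1 = 0.5300.
Geometric mean = √(0.5767 × 0.5300) = 0.5529.
HTMT = 0.1238 / 0.5529 = 0.224.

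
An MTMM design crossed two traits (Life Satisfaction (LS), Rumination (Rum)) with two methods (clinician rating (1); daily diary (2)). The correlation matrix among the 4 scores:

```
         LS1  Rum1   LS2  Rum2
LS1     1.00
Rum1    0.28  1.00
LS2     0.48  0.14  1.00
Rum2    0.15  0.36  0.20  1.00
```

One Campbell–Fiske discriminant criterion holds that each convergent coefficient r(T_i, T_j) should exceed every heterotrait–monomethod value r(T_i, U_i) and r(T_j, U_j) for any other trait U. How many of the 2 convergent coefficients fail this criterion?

0

Each convergent coefficient versus the relevant comparison correlations:
LS (methods 1·2): 0.48 vs {0.28, 0.20} → pass.
Rum (methods 1·2): 0.36 vs {0.28, 0.20} → pass.
0 of 2 fail.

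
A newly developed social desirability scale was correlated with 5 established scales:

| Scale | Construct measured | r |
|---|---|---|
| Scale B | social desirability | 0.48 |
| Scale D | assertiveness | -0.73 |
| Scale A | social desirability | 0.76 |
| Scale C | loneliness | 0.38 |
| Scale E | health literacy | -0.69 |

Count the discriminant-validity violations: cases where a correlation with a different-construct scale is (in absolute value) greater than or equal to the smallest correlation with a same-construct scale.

2

Convergent (same construct = social desirability): Scale B, Scale A.
Smallest convergent = 0.48. Discriminant |r|: 0.73, 0.38, 0.69; count ≥ 0.48 → 2.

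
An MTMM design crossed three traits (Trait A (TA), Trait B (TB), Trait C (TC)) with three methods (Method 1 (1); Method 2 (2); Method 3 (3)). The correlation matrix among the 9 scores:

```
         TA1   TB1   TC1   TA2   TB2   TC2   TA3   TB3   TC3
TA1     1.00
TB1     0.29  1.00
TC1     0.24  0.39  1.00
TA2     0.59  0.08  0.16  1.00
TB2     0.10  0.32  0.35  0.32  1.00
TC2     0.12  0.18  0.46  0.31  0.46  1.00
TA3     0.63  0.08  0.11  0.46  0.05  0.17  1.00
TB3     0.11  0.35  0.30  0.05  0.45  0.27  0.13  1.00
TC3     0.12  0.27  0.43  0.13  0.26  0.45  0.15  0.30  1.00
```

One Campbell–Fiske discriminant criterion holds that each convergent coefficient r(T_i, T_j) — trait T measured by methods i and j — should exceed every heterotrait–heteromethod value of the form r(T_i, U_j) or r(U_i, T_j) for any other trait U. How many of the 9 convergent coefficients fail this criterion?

Checking each validity diagonal entry against its comparison values:
TA (methods 1·2): 0.59 vs {0.10, 0.08, 0.12, 0.16} → pass.
TA (methods 1·3): 0.63 vs {0.11, 0.08, 0.12, 0.11} → pass.
TA (methods 2·3): 0.46 vs {0.05, 0.05, 0.13, 0.17} → pass.
TB (methods 1·2): 0.32 vs {0.08, 0.10, 0.18, 0.35} → fail.
TB (methods 1·3): 0.35 vs {0.08, 0.11, 0.27, 0.30} → pass.
TB (methods 2·3): 0.45 vs {0.05, 0.05, 0.26, 0.27} → pass.
TC (methods 1·2): 0.46 vs {0.16, 0.12, 0.35, 0.18} → pass.
TC (methods 1·3): 0.43 vs {0.11, 0.12, 0.30, 0.27} → pass.
TC (methods 2·3): 0.45 vs {0.17, 0.13, 0.27, 0.26} → pass.
1 of 9 fail.

1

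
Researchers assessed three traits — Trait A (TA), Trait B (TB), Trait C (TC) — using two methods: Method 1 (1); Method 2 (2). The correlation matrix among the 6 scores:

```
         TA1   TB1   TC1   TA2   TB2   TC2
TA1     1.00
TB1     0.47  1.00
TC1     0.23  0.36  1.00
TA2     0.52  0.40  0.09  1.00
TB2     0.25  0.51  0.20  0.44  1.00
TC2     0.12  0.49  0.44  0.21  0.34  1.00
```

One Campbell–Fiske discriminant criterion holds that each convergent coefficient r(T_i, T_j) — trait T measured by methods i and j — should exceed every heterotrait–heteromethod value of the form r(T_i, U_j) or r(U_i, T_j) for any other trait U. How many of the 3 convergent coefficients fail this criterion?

Checking each validity diagonal entry against its comparison values:
TA (methods 1·2): 0.52 vs {0.25, 0.40, 0.12, 0.09} → pass.
TB (methods 1·2): 0.51 vs {0.40, 0.25, 0.49, 0.20} → pass.
TC (methods 1·2): 0.44 vs {0.09, 0.12, 0.20, 0.49} → fail.
1 of 3 fail.

1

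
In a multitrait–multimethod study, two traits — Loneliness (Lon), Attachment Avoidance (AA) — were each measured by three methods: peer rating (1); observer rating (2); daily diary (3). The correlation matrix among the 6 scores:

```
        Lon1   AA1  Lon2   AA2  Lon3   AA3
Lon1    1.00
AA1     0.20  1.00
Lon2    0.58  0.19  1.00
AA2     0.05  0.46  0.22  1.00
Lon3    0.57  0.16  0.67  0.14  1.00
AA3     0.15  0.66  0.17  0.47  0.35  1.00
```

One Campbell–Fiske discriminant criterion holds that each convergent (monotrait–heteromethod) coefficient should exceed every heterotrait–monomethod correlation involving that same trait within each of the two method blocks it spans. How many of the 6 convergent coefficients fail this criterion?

Each convergent coefficient versus the relevant comparison correlations:
Lon (methods 1·2): 0.58 vs {0.20, 0.22} → pass.
Lon (methods 1·3): 0.57 vs {0.20, 0.35} → pass.
Lon (methods 2·3): 0.67 vs {0.22, 0.35} → pass.
AA (methods 1·2): 0.46 vs {0.20, 0.22} → pass.
AA (methods 1·3): 0.66 vs {0.20, 0.35} → pass.
AA (methods 2·3): 0.47 vs {0.22, 0.35} → pass.
0 of 6 fail.

0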